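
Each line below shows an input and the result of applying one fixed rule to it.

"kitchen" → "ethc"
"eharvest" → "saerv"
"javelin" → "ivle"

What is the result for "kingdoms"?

mnogd

In each case the input is transformed by: take characters alternately from the front and the back (1st, last, 2nd, 2nd-last, ...), then delete the first 3 characters.
Starting from "kingdoms": after the first operation, "ksimnogd"; after the second, "mnogd".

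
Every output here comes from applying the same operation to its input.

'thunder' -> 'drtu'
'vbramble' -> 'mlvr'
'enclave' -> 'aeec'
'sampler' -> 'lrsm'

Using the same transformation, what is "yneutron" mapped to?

The transformation: keep every other character starting from the first (positions 1st, 3rd, 5th, ...), then move the last 2 characters to the front (rotate right by 2).
Doing the same to "yneutron": "toye".

toye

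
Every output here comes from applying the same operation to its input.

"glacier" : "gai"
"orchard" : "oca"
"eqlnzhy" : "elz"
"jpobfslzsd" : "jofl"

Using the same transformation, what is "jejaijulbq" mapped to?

Rule — delete the last 2 characters, then keep every other character starting from the first (positions 1st, 3rd, 5th, ...).
So "jejaijulbq" becomes "jjiu".
(Check on "glacier": → "glaci" → "gai" ✓)

jjiu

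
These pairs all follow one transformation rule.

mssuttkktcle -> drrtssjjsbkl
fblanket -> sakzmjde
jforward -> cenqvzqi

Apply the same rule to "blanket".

skzmjda

Looking at the pairs, the operation is to swap the first and last characters, then shift every letter 1 place backward in the alphabet (wrapping around).
On "blanket": the first step gives "tlankeb", and the second then gives "skzmjda".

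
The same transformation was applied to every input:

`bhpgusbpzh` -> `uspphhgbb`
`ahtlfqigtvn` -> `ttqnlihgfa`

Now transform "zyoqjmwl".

ywqomlj

The pattern: sort the characters into reverse alphabetical order, then delete the first character.
Applying both steps to "zyoqjmwl": "zywqomlj", then "ywqomlj".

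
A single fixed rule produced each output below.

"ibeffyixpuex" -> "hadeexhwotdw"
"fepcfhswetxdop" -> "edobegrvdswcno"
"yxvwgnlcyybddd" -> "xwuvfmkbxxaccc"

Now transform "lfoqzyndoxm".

Looking at the pairs, the operation is to shift every letter 1 place backward in the alphabet (wrapping around).
So "lfoqzyndoxm" becomes "kenpyxmcnwl".

kenpyxmcnwl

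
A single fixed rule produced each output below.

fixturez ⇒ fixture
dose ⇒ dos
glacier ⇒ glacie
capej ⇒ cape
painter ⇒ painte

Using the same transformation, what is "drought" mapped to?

Each output is the input with this applied: delete the last character.
So "drought" becomes "drough".

drough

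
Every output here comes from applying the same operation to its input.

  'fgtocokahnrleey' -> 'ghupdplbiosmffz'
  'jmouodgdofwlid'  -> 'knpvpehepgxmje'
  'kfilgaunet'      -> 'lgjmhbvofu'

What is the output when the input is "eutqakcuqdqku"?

fvurbldvrerlv

What's happening: shift every letter 1 place forward in the alphabet (wrapping around).
So "eutqakcuqdqku" becomes "fvurbldvrerlv".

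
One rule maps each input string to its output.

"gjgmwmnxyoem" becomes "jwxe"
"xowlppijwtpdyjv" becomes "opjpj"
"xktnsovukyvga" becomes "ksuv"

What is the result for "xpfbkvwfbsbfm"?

pkfb

The rule is to keep one character in every 3, starting at position 2 (positions 2nd, 5th, 8th, ...).
"xpfbkvwfbsbfm" → "pkfb".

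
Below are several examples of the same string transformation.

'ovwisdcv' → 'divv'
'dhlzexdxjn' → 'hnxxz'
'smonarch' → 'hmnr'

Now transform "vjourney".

In each case the input is transformed by: keep every other character starting from the second (positions 2nd, 4th, 6th, ...), then sort the characters into alphabetical order.
"vjourney" → "jnuy".

jnuy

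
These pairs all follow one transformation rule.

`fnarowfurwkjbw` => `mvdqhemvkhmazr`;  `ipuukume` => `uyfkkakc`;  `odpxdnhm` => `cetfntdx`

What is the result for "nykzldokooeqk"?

adoapbteaeeug

The pattern: move the last character to the front, then shift every letter 10 places backward in the alphabet (wrapping around).
On "nykzldokooeqk": the first step gives "knykzldokooeq", and the second then gives "adoapbteaeeug".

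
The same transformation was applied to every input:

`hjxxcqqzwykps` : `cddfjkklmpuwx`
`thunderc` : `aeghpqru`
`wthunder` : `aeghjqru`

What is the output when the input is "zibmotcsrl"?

befgmopvyz

The transformation: shift every letter 13 places forward in the alphabet (wrapping around) — i.e. ROT13, then sort the characters into alphabetical order.
Starting from "zibmotcsrl": after the first operation, "mvozbgpfey"; after the second, "befgmopvyz".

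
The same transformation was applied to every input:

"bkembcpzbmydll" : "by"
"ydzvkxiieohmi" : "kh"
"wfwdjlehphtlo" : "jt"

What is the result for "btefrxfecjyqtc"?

ry

Each output is the input with this applied: keep every other character starting from the first (positions 1st, 3rd, 5th, ...), then keep one character in every 3, starting at position 3 (positions 3rd, 6th, 9th, ...).
Applying both steps to "btefrxfecjyqtc": "berfcyt", then "ry".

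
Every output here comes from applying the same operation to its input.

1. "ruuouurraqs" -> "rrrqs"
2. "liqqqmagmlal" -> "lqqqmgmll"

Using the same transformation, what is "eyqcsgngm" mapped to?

yqcsgngm

Rule — remove every vowel.
On "eyqcsgngm" that produces "yqcsgngm".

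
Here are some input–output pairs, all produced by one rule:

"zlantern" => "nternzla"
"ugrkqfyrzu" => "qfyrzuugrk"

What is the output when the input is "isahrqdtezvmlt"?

What's happening: swap the front and back halves of the string, then move the last character to the front.
Working it through for "isahrqdtezvmlt": intermediate "tezvmltisahrqd", final "dtezvmltisahrq".

dtezvmltisahrq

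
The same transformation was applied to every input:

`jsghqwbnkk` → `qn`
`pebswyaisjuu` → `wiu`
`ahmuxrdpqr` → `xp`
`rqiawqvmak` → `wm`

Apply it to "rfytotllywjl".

The transformation: delete the first 3 characters, then keep one character in every 3, starting at position 2 (positions 2nd, 5th, 8th, ...).
Starting from "rfytotllywjl": after the first operation, "totllywjl"; after the second, "olj".

olj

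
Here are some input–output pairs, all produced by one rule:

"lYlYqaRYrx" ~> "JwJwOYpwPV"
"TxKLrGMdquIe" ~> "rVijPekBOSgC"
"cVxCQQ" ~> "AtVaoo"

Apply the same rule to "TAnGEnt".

Each output is the input with this applied: flip the case of every letter, then shift every letter 2 places backward in the alphabet (wrapping around).
For "TAnGEnt", step one produces "taNgeNT"; step two turns that into "ryLecLR".
(Check on "lYlYqaRYrx": → "LyLyQAryRX" → "JwJwOYpwPV" ✓)

ryLecLR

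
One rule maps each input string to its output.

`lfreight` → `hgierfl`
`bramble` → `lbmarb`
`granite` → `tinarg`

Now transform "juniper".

In each case the input is transformed by: reverse the string, then delete the first character.
"juniper" → "repinuj" → "epinuj".
(Check on "granite": → "etinarg" → "tinarg" ✓)

epinuj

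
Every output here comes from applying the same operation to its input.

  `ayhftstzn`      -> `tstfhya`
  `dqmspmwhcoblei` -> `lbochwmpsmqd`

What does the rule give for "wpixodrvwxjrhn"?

rjxwvrdoxipw

The pattern: reverse the string, then delete the first 2 characters.
"wpixodrvwxjrhn" → "nhrjxwvrdoxipw" → "rjxwvrdoxipw".
(Check on "dqmspmwhcoblei": → "ielbochwmpsmqd" → "lbochwmpsmqd" ✓)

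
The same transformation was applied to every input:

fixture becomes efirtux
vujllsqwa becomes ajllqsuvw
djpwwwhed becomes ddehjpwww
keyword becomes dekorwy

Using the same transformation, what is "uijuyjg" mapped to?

The pattern: sort the characters into alphabetical order.
So "uijuyjg" becomes "gijjuuy".

gijjuuy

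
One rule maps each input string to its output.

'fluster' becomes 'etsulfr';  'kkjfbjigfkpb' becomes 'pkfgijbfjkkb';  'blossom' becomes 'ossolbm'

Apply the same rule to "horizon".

The transformation: move the last character to the front, then reverse the string.
"horizon" → "nhorizo" → "ozirohn".
(Check on "kkjfbjigfkpb": → "bkkjfbjigfkp" → "pkfgijbfjkkb" ✓)

ozirohn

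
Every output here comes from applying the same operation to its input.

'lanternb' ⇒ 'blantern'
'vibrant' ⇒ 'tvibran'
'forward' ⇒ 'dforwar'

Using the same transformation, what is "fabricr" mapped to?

rfabric

The rule is to move the last character to the front.
So "fabricr" becomes "rfabric".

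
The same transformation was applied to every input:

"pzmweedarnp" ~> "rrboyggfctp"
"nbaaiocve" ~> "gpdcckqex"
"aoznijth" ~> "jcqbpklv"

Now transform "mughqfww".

Each output is the input with this applied: shift every letter 2 places forward in the alphabet (wrapping around), then move the last character to the front.
Working it through for "mughqfww": intermediate "owijshyy", final "yowijshy".

yowijshy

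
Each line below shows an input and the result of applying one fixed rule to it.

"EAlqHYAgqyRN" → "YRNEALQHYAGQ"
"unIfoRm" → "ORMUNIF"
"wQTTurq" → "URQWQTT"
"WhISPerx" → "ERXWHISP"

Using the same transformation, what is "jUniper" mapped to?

What's happening: move the last 3 characters to the front (rotate right by 3), then convert every letter to uppercase.
On "jUniper": the first step gives "perjUni", and the second then gives "PERJUNI".
(Check on "unIfoRm": → "oRmunIf" → "ORMUNIF" ✓)

PERJUNI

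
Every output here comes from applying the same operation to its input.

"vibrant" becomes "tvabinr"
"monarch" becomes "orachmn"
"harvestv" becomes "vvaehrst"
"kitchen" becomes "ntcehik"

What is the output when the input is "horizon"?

The rule is to sort the characters into alphabetical order, then move the last 2 characters to the front (rotate right by 2).
Starting from "horizon": after the first operation, "hinoorz"; after the second, "rzhinoo".

rzhinoo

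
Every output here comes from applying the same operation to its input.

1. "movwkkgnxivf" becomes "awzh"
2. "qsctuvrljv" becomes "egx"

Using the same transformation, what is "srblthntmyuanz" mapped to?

What's happening: shift every letter 12 places forward in the alphabet (wrapping around), then keep one character in every 3, starting at position 2 (positions 2nd, 5th, 8th, ...).
On "srblthntmyuanz": the first step gives "ednxftzfykgmzl", and the second then gives "dffgl".

dffgl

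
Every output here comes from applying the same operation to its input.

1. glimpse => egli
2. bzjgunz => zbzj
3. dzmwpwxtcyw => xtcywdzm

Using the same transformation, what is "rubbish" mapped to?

hrub

The transformation: move the first 3 characters to the end (rotate left by 3), then delete the first 3 characters.
For "rubbish", step one produces "bishrub"; step two turns that into "hrub".
(Check on "glimpse": → "mpsegli" → "egli" ✓)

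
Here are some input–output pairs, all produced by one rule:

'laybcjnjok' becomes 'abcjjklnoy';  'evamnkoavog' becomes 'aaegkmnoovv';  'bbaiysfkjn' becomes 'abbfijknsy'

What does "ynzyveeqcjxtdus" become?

cdeejnqstuvxyyz

The rule is to sort the characters into alphabetical order.
Applying that to "ynzyveeqcjxtdus" gives "cdeejnqstuvxyyz".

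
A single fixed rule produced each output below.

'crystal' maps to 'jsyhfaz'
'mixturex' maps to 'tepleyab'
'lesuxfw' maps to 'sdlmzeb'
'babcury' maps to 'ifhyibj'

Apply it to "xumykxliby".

The pattern: shift every letter 7 places forward in the alphabet (wrapping around), then take characters alternately from the front and the back (1st, last, 2nd, 2nd-last, ...).
On "xumykxliby": the first step gives "ebtfrespif", and the second then gives "efbitpfsre".

efbitpfsre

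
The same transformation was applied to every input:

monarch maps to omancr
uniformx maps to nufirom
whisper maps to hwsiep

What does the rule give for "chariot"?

hcraoi

Looking at the pairs, the operation is to delete the last character, then swap each adjacent pair of characters (1↔2, 3↔4, ...).
"chariot" → "chario" → "hcraoi".
(Check on "whisper": → "whispe" → "hwsiep" ✓)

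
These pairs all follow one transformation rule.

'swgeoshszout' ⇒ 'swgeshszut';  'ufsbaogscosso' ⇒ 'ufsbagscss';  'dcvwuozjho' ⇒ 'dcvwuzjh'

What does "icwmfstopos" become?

The transformation: remove every "o".
Applying that to "icwmfstopos" gives "icwmfstps".

icwmfstps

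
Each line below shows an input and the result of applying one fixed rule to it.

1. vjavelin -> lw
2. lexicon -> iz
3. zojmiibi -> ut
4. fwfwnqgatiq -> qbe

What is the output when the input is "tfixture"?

Each output is the input with this applied: keep one character in every 3, starting at position 3 (positions 3rd, 6th, 9th, ...), then shift every letter 11 places forward in the alphabet (wrapping around).
"tfixture" → "iu" → "tf".

tf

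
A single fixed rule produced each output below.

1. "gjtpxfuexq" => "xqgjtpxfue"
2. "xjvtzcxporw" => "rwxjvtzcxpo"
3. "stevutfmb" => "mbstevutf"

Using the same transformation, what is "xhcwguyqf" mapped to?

What's happening: move the last 2 characters to the front (rotate right by 2).
Doing the same to "xhcwguyqf": "qfxhcwguy".

qfxhcwguy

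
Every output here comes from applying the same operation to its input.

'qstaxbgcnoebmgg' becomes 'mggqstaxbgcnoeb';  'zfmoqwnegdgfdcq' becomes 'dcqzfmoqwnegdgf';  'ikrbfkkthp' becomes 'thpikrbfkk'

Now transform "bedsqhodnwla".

wlabedsqhodn

Each output is the input with this applied: move the last 3 characters to the front (rotate right by 3).
For "bedsqhodnwla" the result is "wlabedsqhodn".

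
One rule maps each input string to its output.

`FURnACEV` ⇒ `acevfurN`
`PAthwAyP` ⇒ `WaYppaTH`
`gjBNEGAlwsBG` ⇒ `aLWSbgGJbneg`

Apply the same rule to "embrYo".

RyOEMB

In each case the input is transformed by: swap the front and back halves of the string, then flip the case of every letter.
Working it through for "embrYo": intermediate "rYoemb", final "RyOEMB".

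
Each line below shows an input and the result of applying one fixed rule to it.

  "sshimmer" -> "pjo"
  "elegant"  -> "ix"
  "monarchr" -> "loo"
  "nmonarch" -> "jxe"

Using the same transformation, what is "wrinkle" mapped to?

The transformation: keep one character in every 3, starting at position 2 (positions 2nd, 5th, 8th, ...), then shift every letter 3 places backward in the alphabet (wrapping around).
For "wrinkle", step one produces "rk"; step two turns that into "oh".

oh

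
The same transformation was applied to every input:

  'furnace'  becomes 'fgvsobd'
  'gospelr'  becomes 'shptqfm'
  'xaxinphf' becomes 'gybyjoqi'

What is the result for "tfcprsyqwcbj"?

kugdqstzrxdc

Each output is the input with this applied: shift every letter 1 place forward in the alphabet (wrapping around), then move the last character to the front.
Doing the same to "tfcprsyqwcbj": "kugdqstzrxdc".
(Check on "furnace": → "gvsobdf" → "fgvsobd" ✓)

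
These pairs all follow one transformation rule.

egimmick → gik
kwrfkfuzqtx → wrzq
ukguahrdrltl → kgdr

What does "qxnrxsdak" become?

In each case the input is transformed by: swap each adjacent pair of characters (1↔2, 3↔4, ...), then keep one character in every 3, starting at position 1 (positions 1st, 4th, 7th, ...).
Starting from "qxnrxsdak": after the first operation, "xqrnsxadk"; after the second, "xna".

xna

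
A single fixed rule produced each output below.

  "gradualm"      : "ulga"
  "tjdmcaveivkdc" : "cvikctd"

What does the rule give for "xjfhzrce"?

zcxf

In each case the input is transformed by: keep every other character starting from the first (positions 1st, 3rd, 5th, ...), then move the first 2 characters to the end (rotate left by 2).
For "xjfhzrce", step one produces "xfzc"; step two turns that into "zcxf".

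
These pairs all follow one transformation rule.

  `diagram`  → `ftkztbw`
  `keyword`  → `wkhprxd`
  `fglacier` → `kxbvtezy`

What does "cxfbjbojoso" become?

hlhchucuyqv

Rule — shift every letter 7 places backward in the alphabet (wrapping around), then reverse the string.
Working it through for "cxfbjbojoso": intermediate "vqyucuhchlh", final "hlhchucuyqv".
(Check on "fglacier": → "yzetvbxk" → "kxbvtezy" ✓)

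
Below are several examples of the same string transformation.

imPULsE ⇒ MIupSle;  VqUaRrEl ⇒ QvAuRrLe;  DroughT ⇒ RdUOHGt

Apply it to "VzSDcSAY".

ZvdssCya

In each case the input is transformed by: flip the case of every letter, then swap each adjacent pair of characters (1↔2, 3↔4, ...).
For "VzSDcSAY", step one produces "vZsdCsay"; step two turns that into "ZvdssCya".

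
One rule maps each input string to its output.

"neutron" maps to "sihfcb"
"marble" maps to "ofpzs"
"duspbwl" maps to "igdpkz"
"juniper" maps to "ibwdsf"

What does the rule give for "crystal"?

fmghoz

The pattern: shift every letter 12 places backward in the alphabet (wrapping around), then delete the first character.
For "crystal", step one produces "qfmghoz"; step two turns that into "fmghoz".
(Check on "duspbwl": → "rigdpkz" → "igdpkz" ✓)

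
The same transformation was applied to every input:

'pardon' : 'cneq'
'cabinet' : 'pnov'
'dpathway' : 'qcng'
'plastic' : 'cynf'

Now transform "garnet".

tnea

The pattern: shift every letter 13 places forward in the alphabet (wrapping around) — i.e. ROT13, then keep only the first 4 characters.
Doing the same to "garnet": "tnea".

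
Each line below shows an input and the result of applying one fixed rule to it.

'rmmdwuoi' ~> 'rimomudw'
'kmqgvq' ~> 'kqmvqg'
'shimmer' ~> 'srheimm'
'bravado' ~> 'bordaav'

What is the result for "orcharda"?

oardcrha

Rule — take characters alternately from the front and the back (1st, last, 2nd, 2nd-last, ...).
Doing the same to "orcharda": "oardcrha".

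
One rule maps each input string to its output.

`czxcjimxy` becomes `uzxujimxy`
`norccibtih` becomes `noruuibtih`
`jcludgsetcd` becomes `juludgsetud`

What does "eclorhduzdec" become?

eulorhduzdeu

The transformation: replace every "c" with "u".
On "eclorhduzdec" that produces "eulorhduzdeu".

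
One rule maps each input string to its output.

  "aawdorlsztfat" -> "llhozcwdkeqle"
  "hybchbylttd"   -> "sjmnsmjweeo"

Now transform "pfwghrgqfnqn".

The transformation: shift every letter 11 places forward in the alphabet (wrapping around).
On "pfwghrgqfnqn" that produces "aqhrscrbqyby".

aqhrscrbqyby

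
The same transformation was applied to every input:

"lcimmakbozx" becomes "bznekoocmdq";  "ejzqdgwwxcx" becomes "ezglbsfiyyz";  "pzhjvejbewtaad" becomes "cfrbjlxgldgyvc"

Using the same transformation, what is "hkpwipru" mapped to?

The pattern: move the last 2 characters to the front (rotate right by 2), then shift every letter 2 places forward in the alphabet (wrapping around).
Doing the same to "hkpwipru": "twjmrykr".

twjmrykr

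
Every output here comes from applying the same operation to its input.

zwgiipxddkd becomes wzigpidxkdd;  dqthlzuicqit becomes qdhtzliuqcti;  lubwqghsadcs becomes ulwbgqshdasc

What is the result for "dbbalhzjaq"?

Each output is the input with this applied: swap each adjacent pair of characters (1↔2, 3↔4, ...).
"dbbalhzjaq" → "bdabhljzqa".

bdabhljzqa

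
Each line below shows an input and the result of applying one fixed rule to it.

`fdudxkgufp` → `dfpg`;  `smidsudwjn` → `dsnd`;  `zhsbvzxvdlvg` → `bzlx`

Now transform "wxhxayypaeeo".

xwey

What's happening: keep one character in every 3, starting at position 1 (positions 1st, 4th, 7th, ...), then swap each adjacent pair of characters (1↔2, 3↔4, ...).
For "wxhxayypaeeo", step one produces "wxye"; step two turns that into "xwey".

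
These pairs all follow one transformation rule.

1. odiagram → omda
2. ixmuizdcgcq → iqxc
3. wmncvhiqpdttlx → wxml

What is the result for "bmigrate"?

bemt

What's happening: take characters alternately from the front and the back (1st, last, 2nd, 2nd-last, ...), then keep only the first 4 characters.
For "bmigrate" the result is "bemt".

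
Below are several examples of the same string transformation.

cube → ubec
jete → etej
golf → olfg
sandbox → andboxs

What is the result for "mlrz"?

lrzm

The transformation: move the first character to the end.
For "mlrz" the result is "lrzm".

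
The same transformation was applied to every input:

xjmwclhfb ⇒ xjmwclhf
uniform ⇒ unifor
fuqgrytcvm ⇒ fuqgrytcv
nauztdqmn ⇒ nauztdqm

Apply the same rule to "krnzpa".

Each output is the input with this applied: delete the last character.
So "krnzpa" becomes "krnzp".

krnzp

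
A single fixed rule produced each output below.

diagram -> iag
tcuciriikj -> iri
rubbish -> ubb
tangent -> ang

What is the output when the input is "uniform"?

The transformation: move the last 3 characters to the front (rotate right by 3), then keep only the last 3 characters.
For "uniform", step one produces "ormunif"; step two turns that into "nif".

nif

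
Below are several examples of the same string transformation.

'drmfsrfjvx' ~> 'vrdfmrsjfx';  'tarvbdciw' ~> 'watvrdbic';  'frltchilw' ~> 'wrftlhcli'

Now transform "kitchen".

Rule — swap each adjacent pair of characters (1↔2, 3↔4, ...), then move the last character to the front.
For "kitchen", step one produces "ikctehn"; step two turns that into "nikcteh".

nikcteh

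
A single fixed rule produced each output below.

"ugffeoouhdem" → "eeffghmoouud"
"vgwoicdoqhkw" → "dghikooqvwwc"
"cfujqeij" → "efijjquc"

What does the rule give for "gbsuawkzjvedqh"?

bdeghjkqsuvwza

What's happening: sort the characters into alphabetical order, then move the first character to the end.
For "gbsuawkzjvedqh", step one produces "abdeghjkqsuvwz"; step two turns that into "bdeghjkqsuvwza".
(Check on "ugffeoouhdem": → "deeffghmoouu" → "eeffghmoouud" ✓)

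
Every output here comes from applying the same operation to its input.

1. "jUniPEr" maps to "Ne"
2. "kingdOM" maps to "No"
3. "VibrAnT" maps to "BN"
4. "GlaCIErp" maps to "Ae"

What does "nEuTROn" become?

What's happening: flip the case of every letter, then keep one character in every 3, starting at position 3 (positions 3rd, 6th, 9th, ...).
On "nEuTROn": the first step gives "NeUtroN", and the second then gives "Uo".
(Check on "GlaCIErp": → "gLAcieRP" → "Ae" ✓)

Uo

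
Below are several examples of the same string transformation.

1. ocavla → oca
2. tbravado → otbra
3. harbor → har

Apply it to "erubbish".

herub

What's happening: swap the front and back halves of the string, then delete the first 3 characters.
Working it through for "erubbish": intermediate "bisherub", final "herub".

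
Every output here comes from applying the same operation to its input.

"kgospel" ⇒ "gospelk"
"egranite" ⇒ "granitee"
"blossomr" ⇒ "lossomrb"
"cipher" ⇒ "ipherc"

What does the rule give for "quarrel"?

uarrelq

The rule is to move the first character to the end.
For "quarrel" the result is "uarrelq".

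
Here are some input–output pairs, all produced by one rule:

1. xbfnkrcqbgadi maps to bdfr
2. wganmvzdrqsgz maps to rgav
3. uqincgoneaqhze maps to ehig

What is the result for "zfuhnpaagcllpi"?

Each output is the input with this applied: keep one character in every 3, starting at position 3 (positions 3rd, 6th, 9th, ...), then move the last 2 characters to the front (rotate right by 2).
On "zfuhnpaagcllpi": the first step gives "upgl", and the second then gives "glup".

glup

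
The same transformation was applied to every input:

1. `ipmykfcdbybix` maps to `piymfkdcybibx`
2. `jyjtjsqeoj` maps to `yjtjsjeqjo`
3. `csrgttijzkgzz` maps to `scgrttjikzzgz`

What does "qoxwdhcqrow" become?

In each case the input is transformed by: swap each adjacent pair of characters (1↔2, 3↔4, ...).
On "qoxwdhcqrow" that produces "oqwxhdqcorw".

oqwxhdqcorw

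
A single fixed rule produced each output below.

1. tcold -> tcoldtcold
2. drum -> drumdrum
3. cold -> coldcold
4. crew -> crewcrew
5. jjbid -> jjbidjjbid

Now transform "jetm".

The rule is to write the whole string twice.
On "jetm" that produces "jetmjetm".

jetmjetm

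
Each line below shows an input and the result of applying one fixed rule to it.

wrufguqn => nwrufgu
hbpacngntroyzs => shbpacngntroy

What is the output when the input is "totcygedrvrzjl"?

ltotcygedrvrz

The rule is to move the last 2 characters to the front (rotate right by 2), then delete the first character.
Working it through for "totcygedrvrzjl": intermediate "jltotcygedrvrz", final "ltotcygedrvrz".
(Check on "wrufguqn": → "qnwrufgu" → "nwrufgu" ✓)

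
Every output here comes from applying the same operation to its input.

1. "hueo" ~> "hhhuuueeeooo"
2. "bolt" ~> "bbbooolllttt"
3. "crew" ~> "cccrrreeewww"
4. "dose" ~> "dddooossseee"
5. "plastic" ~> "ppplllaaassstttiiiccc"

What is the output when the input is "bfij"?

What's happening: repeat every character 3 times.
"bfij" → "bbbfffiiijjj".

bbbfffiiijjj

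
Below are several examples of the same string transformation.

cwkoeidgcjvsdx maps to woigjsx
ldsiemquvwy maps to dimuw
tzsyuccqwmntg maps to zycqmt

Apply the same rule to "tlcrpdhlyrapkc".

lrdlrpc

Rule — keep every other character starting from the second (positions 2nd, 4th, 6th, ...).
So "tlcrpdhlyrapkc" becomes "lrdlrpc".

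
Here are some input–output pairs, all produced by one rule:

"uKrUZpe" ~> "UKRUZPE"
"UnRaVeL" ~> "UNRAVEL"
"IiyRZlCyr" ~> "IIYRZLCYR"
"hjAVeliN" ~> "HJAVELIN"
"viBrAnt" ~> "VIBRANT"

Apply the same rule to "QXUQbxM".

The pattern: convert every letter to uppercase.
For "QXUQbxM" the result is "QXUQBXM".

QXUQBXM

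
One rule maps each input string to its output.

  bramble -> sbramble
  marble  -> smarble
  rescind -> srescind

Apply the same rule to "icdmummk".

sicdmummk

Looking at the pairs, the operation is to prepend "s".
So "icdmummk" becomes "sicdmummk".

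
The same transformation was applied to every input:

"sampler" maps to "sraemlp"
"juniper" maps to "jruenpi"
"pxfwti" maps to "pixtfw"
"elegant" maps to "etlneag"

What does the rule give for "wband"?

Looking at the pairs, the operation is to take characters alternately from the front and the back (1st, last, 2nd, 2nd-last, ...).
"wband" → "wdbna".

wdbna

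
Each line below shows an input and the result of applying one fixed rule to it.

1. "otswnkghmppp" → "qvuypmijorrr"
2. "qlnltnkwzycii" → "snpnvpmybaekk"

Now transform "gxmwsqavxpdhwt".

Looking at the pairs, the operation is to shift every letter 2 places forward in the alphabet (wrapping around).
Applying that to "gxmwsqavxpdhwt" gives "izoyuscxzrfjyv".

izoyuscxzrfjyv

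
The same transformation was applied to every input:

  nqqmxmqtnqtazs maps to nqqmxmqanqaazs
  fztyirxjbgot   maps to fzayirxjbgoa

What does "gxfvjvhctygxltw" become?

The rule is to replace every "t" with "a".
"gxfvjvhctygxltw" → "gxfvjvhcaygxlaw".

gxfvjvhcaygxlaw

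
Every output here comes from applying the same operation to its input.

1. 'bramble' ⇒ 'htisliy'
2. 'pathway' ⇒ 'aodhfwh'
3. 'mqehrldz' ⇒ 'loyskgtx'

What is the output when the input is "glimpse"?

In each case the input is transformed by: shift every letter 7 places forward in the alphabet (wrapping around), then move the first 2 characters to the end (rotate left by 2).
So "glimpse" becomes "ptwzlns".
(Check on "pathway": → "whaodhf" → "aodhfwh" ✓)

ptwzlns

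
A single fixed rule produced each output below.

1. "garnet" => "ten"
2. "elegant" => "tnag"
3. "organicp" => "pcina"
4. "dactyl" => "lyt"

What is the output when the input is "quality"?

Looking at the pairs, the operation is to delete the first 3 characters, then reverse the string.
Starting from "quality": after the first operation, "lity"; after the second, "ytil".

ytil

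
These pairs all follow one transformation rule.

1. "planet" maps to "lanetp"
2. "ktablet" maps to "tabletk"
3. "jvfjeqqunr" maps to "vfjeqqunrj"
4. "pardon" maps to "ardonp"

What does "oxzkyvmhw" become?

xzkyvmhwo

In each case the input is transformed by: move the first character to the end.
For "oxzkyvmhw" the result is "xzkyvmhwo".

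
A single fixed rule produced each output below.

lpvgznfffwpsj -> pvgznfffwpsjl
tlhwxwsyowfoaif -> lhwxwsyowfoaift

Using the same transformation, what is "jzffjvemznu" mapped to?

zffjvemznuj

The rule is to move the first character to the end.
Doing the same to "jzffjvemznu": "zffjvemznuj".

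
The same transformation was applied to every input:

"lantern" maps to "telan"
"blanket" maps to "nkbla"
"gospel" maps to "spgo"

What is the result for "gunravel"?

avgunr

Each output is the input with this applied: delete the last 2 characters, then move the last 2 characters to the front (rotate right by 2).
So "gunravel" becomes "avgunr".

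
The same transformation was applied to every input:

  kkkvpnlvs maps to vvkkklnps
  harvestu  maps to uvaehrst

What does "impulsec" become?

suceilmp

The pattern: sort the characters into alphabetical order, then move the last 2 characters to the front (rotate right by 2).
Working it through for "impulsec": intermediate "ceilmpsu", final "suceilmp".
(Check on "kkkvpnlvs": → "kkklnpsvv" → "vvkkklnps" ✓)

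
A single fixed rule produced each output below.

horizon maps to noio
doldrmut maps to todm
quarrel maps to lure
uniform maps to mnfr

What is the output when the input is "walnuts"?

sant

What's happening: move the last character to the front, then keep every other character starting from the first (positions 1st, 3rd, 5th, ...).
Starting from "walnuts": after the first operation, "swalnut"; after the second, "sant".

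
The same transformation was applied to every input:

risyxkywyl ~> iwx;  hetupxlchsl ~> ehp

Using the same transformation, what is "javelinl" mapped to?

What's happening: take characters alternately from the front and the back (1st, last, 2nd, 2nd-last, ...), then keep one character in every 3, starting at position 3 (positions 3rd, 6th, 9th, ...).
Applying both steps to "javelinl": "jlanviel", then "ai".
(Check on "risyxkywyl": → "rliyswyyxk" → "iwx" ✓)

ai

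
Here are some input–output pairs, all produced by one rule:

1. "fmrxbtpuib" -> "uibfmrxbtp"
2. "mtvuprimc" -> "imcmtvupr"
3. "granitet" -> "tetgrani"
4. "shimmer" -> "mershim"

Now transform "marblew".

The rule is to move the last 3 characters to the front (rotate right by 3).
Applying that to "marblew" gives "lewmarb".

lewmarb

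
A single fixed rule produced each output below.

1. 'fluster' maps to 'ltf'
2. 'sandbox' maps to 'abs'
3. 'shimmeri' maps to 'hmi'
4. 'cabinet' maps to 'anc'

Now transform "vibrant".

iav

The pattern: move the first character to the end, then keep one character in every 3, starting at position 1 (positions 1st, 4th, 7th, ...).
Applying both steps to "vibrant": "ibrantv", then "iav".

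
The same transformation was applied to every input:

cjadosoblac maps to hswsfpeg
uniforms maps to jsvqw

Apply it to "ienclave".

In each case the input is transformed by: delete the first 3 characters, then shift every letter 4 places forward in the alphabet (wrapping around).
So "ienclave" becomes "gpezi".

gpezi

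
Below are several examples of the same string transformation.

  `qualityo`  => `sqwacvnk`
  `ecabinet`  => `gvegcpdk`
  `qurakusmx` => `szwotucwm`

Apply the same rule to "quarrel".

The rule is to take characters alternately from the front and the back (1st, last, 2nd, 2nd-last, ...), then shift every letter 2 places forward in the alphabet (wrapping around).
"quarrel" → "snwgctt".
(Check on "qurakusmx": → "qxumrsauk" → "szwotucwm" ✓)

snwgctt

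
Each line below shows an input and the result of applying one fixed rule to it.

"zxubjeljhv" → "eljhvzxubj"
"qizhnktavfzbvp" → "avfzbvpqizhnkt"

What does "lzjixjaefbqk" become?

aefbqklzjixj

Looking at the pairs, the operation is to swap the front and back halves of the string.
Applying that to "lzjixjaefbqk" gives "aefbqklzjixj".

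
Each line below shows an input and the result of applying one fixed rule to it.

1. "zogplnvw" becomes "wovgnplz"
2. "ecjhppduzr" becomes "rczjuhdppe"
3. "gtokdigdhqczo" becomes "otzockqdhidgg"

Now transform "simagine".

einmiags

Each output is the input with this applied: take characters alternately from the front and the back (1st, last, 2nd, 2nd-last, ...), then move the first character to the end.
Starting from "simagine": after the first operation, "seinmiag"; after the second, "einmiags".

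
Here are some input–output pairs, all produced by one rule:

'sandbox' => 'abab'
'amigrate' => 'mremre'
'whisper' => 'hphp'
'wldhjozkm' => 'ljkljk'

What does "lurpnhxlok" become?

What's happening: keep one character in every 3, starting at position 2 (positions 2nd, 5th, 8th, ...), then write the whole string twice.
"lurpnhxlok" → "unl" → "unlunl".

unlunl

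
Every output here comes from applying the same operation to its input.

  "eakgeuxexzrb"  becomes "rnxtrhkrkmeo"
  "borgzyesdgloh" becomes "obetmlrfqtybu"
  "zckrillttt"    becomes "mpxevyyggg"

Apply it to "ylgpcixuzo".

lytcpvkhmb

Looking at the pairs, the operation is to shift every letter 13 places forward in the alphabet (wrapping around) — i.e. ROT13.
"ylgpcixuzo" → "lytcpvkhmb".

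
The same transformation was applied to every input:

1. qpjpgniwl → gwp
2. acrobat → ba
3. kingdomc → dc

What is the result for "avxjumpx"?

In each case the input is transformed by: move the first 2 characters to the end (rotate left by 2), then keep one character in every 3, starting at position 3 (positions 3rd, 6th, 9th, ...).
Applying both steps to "avxjumpx": "xjumpxav", then "ux".

ux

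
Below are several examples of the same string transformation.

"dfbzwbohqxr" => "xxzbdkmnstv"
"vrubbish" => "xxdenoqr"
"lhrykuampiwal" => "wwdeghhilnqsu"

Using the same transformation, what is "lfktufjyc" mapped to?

ybbfghpqu

Looking at the pairs, the operation is to sort the characters into alphabetical order, then shift every letter 4 places backward in the alphabet (wrapping around).
On "lfktufjyc": the first step gives "cffjkltuy", and the second then gives "ybbfghpqu".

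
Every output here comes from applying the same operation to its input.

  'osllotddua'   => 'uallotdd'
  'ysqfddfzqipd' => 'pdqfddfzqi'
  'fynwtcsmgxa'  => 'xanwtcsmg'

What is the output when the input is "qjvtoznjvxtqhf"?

hfvtoznjvxtq

What's happening: delete the first 2 characters, then move the last 2 characters to the front (rotate right by 2).
"qjvtoznjvxtqhf" → "vtoznjvxtqhf" → "hfvtoznjvxtq".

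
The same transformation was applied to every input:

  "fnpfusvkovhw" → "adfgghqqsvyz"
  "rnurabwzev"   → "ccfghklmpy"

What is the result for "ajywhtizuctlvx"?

eefghijklnstuw

Each output is the input with this applied: shift every letter 11 places forward in the alphabet (wrapping around), then sort the characters into alphabetical order.
Starting from "ajywhtizuctlvx": after the first operation, "lujhsetkfnewgi"; after the second, "eefghijklnstuw".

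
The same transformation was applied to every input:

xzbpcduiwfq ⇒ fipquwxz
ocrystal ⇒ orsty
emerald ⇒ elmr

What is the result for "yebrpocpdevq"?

The pattern: sort the characters into alphabetical order, then delete the first 3 characters.
Working it through for "yebrpocpdevq": intermediate "bcdeeoppqrvy", final "eeoppqrvy".

eeoppqrvy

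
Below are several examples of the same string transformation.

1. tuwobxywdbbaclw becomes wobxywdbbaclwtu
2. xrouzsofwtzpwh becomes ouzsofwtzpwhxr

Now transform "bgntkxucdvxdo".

What's happening: move the first 2 characters to the end (rotate left by 2).
On "bgntkxucdvxdo" that produces "ntkxucdvxdobg".

ntkxucdvxdobg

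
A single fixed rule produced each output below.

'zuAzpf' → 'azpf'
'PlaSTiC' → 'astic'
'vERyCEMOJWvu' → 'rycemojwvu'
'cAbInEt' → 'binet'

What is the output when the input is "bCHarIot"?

hariot

Rule — delete the first 2 characters, then convert every letter to lowercase.
Starting from "bCHarIot": after the first operation, "HarIot"; after the second, "hariot".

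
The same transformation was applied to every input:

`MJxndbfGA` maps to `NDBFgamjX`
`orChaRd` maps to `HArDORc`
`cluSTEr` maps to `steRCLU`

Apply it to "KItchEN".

Each output is the input with this applied: move the first 3 characters to the end (rotate left by 3), then flip the case of every letter.
Working it through for "KItchEN": intermediate "chENKIt", final "CHenkiT".
(Check on "MJxndbfGA": → "ndbfGAMJx" → "NDBFgamjX" ✓)

CHenkiT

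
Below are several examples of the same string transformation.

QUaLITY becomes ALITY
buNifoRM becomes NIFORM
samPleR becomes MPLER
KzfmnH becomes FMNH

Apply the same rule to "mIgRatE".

Rule — delete the first 2 characters, then convert every letter to uppercase.
Starting from "mIgRatE": after the first operation, "gRatE"; after the second, "GRATE".

GRATE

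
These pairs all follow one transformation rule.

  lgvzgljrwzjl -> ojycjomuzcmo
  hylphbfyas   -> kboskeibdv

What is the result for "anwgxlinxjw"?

dqzjaolqamz

Each output is the input with this applied: shift every letter 3 places forward in the alphabet (wrapping around).
Doing the same to "anwgxlinxjw": "dqzjaolqamz".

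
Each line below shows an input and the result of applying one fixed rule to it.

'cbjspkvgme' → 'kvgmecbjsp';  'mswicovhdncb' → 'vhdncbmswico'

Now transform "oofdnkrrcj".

Each output is the input with this applied: swap the front and back halves of the string.
"oofdnkrrcj" → "krrcjoofdn".

krrcjoofdn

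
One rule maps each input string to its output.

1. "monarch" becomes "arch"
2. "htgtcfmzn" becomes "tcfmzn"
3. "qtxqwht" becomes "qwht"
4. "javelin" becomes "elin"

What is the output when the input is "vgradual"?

What's happening: delete the first 3 characters.
"vgradual" → "adual".

adual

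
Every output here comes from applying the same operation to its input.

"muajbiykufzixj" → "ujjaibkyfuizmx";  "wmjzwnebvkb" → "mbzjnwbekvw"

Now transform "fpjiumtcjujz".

pzijmuctujfj

Each output is the input with this applied: swap the first and last characters, then swap each adjacent pair of characters (1↔2, 3↔4, ...).
"fpjiumtcjujz" → "zpjiumtcjujf" → "pzijmuctujfj".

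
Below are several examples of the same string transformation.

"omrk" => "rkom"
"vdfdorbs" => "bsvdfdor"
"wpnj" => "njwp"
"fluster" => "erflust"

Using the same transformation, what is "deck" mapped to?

Rule — move the last 2 characters to the front (rotate right by 2).
So "deck" becomes "ckde".

ckde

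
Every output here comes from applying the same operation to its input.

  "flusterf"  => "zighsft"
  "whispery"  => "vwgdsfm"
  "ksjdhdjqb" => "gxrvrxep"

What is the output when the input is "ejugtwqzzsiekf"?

In each case the input is transformed by: shift every letter 12 places backward in the alphabet (wrapping around), then delete the first character.
"ejugtwqzzsiekf" → "sxiuhkenngwsyt" → "xiuhkenngwsyt".

xiuhkenngwsyt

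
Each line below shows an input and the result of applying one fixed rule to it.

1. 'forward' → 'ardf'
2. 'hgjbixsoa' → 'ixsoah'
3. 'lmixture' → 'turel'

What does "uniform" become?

ormu

The pattern: move the first character to the end, then delete the first 3 characters.
"uniform" → "ormu".
(Check on "forward": → "orwardf" → "ardf" ✓)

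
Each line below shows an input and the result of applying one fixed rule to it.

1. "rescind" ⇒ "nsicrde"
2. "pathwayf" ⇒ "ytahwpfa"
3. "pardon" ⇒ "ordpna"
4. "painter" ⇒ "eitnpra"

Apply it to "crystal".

aytsclr

In each case the input is transformed by: take characters alternately from the front and the back (1st, last, 2nd, 2nd-last, ...), then move the first 3 characters to the end (rotate left by 3).
Applying that to "crystal" gives "aytsclr".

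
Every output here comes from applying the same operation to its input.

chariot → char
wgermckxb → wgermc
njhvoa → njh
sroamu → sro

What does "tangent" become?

tang

The rule is to delete the last 3 characters.
So "tangent" becomes "tang".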